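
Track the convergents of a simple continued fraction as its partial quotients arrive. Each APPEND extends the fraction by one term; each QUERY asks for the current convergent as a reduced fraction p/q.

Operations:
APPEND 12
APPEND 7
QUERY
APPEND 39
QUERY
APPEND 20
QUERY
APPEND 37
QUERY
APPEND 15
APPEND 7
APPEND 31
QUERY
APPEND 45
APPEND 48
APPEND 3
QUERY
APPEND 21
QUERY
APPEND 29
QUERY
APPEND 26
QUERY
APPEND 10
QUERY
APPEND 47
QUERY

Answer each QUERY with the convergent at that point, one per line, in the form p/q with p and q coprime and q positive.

85/7
3327/274
66625/5487
2468452/203293
8162884302/672266359
53325316455071/4391684974267
1137484220402889/93679188259822
33040367708138852/2721088144509105
860187044632013041/70841970945496552
8634910814028269262/711140797599474625
406700995303960668355/33494459458120803927

APPEND 12: p_0 = 12·1 + 0 = 12, q_0 = 12·0 + 1 = 1 → 12/1
APPEND 7: p_1 = 7·12 + 1 = 85, q_1 = 7·1 + 0 = 7 → 85/7
APPEND 39: p_2 = 39·85 + 12 = 3327, q_2 = 39·7 + 1 = 274 → 3327/274
APPEND 20: p_3 = 20·3327 + 85 = 66625, q_3 = 20·274 + 7 = 5487 → 66625/5487
APPEND 37: p_4 = 37·66625 + 3327 = 2468452, q_4 = 37·5487 + 274 = 203293 → 2468452/203293
APPEND 15: p_5 = 15·2468452 + 66625 = 37093405, q_5 = 15·203293 + 5487 = 3054882 → 37093405/3054882
APPEND 7: p_6 = 7·37093405 + 2468452 = 262122287, q_6 = 7·3054882 + 203293 = 21587467 → 262122287/21587467
APPEND 31: p_7 = 31·262122287 + 37093405 = 8162884302, q_7 = 31·21587467 + 3054882 = 672266359 → 8162884302/672266359
APPEND 45: p_8 = 45·8162884302 + 262122287 = 367591915877, q_8 = 45·672266359 + 21587467 = 30273573622 → 367591915877/30273573622
APPEND 48: p_9 = 48·367591915877 + 8162884302 = 17652574846398, q_9 = 48·30273573622 + 672266359 = 1453803800215 → 17652574846398/1453803800215
APPEND 3: p_10 = 3·17652574846398 + 367591915877 = 53325316455071, q_10 = 3·1453803800215 + 30273573622 = 4391684974267 → 53325316455071/4391684974267
APPEND 21: p_11 = 21·53325316455071 + 17652574846398 = 1137484220402889, q_11 = 21·4391684974267 + 1453803800215 = 93679188259822 → 1137484220402889/93679188259822
APPEND 29: p_12 = 29·1137484220402889 + 53325316455071 = 33040367708138852, q_12 = 29·93679188259822 + 4391684974267 = 2721088144509105 → 33040367708138852/2721088144509105
APPEND 26: p_13 = 26·33040367708138852 + 1137484220402889 = 860187044632013041, q_13 = 26·2721088144509105 + 93679188259822 = 70841970945496552 → 860187044632013041/70841970945496552
APPEND 10: p_14 = 10·860187044632013041 + 33040367708138852 = 8634910814028269262, q_14 = 10·70841970945496552 + 2721088144509105 = 711140797599474625 → 8634910814028269262/711140797599474625
APPEND 47: p_15 = 47·8634910814028269262 + 860187044632013041 = 406700995303960668355, q_15 = 47·711140797599474625 + 70841970945496552 = 33494459458120803927 → 406700995303960668355/33494459458120803927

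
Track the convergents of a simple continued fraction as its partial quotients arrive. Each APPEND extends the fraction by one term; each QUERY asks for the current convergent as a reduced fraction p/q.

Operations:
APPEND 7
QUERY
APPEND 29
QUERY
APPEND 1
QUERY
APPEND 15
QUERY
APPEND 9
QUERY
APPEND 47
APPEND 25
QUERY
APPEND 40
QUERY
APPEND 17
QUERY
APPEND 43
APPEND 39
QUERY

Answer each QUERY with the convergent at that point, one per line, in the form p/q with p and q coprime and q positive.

7/1
204/29
211/30
3369/479
30532/4341
35989857/5116991
1441032653/204884146
24533544958/3488147473
41223488712991/5861101941388

APPEND 7: p_0 = 7·1 + 0 = 7, q_0 = 7·0 + 1 = 1 → 7/1
APPEND 29: p_1 = 29·7 + 1 = 204, q_1 = 29·1 + 0 = 29 → 204/29
APPEND 1: p_2 = 1·204 + 7 = 211, q_2 = 1·29 + 1 = 30 → 211/30
APPEND 15: p_3 = 15·211 + 204 = 3369, q_3 = 15·30 + 29 = 479 → 3369/479
APPEND 9: p_4 = 9·3369 + 211 = 30532, q_4 = 9·479 + 30 = 4341 → 30532/4341
APPEND 47: p_5 = 47·30532 + 3369 = 1438373, q_5 = 47·4341 + 479 = 204506 → 1438373/204506
APPEND 25: p_6 = 25·1438373 + 30532 = 35989857, q_6 = 25·204506 + 4341 = 5116991 → 35989857/5116991
APPEND 40: p_7 = 40·35989857 + 1438373 = 1441032653, q_7 = 40·5116991 + 204506 = 204884146 → 1441032653/204884146
APPEND 17: p_8 = 17·1441032653 + 35989857 = 24533544958, q_8 = 17·204884146 + 5116991 = 3488147473 → 24533544958/3488147473
APPEND 43: p_9 = 43·24533544958 + 1441032653 = 1056383465847, q_9 = 43·3488147473 + 204884146 = 150195225485 → 1056383465847/150195225485
APPEND 39: p_10 = 39·1056383465847 + 24533544958 = 41223488712991, q_10 = 39·150195225485 + 3488147473 = 5861101941388 → 41223488712991/5861101941388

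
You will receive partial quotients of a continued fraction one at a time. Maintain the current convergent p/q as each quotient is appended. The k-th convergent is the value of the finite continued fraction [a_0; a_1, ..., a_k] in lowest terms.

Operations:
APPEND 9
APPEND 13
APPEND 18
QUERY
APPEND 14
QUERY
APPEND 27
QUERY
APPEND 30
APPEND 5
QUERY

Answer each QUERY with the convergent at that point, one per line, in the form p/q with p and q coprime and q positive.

APPEND 9: p_0 = 9·1 + 0 = 9, q_0 = 9·0 + 1 = 1 → 9/1
APPEND 13: p_1 = 13·9 + 1 = 118, q_1 = 13·1 + 0 = 13 → 118/13
APPEND 18: p_2 = 18·118 + 9 = 2133, q_2 = 18·13 + 1 = 235 → 2133/235
APPEND 14: p_3 = 14·2133 + 118 = 29980, q_3 = 14·235 + 13 = 3303 → 29980/3303
APPEND 27: p_4 = 27·29980 + 2133 = 811593, q_4 = 27·3303 + 235 = 89416 → 811593/89416
APPEND 30: p_5 = 30·811593 + 29980 = 24377770, q_5 = 30·89416 + 3303 = 2685783 → 24377770/2685783
APPEND 5: p_6 = 5·24377770 + 811593 = 122700443, q_6 = 5·2685783 + 89416 = 13518331 → 122700443/13518331

2133/235
29980/3303
811593/89416
122700443/13518331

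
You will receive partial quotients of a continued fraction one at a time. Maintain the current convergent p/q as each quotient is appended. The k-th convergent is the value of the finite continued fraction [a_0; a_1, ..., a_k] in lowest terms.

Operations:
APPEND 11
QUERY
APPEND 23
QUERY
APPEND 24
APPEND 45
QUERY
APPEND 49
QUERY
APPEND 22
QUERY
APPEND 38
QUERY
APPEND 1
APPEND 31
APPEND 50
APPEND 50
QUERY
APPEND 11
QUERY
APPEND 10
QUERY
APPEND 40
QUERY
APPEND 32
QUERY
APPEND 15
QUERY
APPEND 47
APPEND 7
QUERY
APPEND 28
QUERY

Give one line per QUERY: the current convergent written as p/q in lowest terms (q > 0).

11/1
254/23
275069/24908
13484488/1221045
296933805/26887898
11296969078/1022961169
927720299230101/84006766350596
10223470283356544/925753893817923
103162423132795541/9341545704529826
4136720395595178184/374587582075010963
132478215082178497429/11996144172104880642
1991309946628272639619/180316750163648220593
658059629892905220556273/59588500563208646960184
18519393682707957168135166/1676964899171705686133665

APPEND 11: p_0 = 11·1 + 0 = 11, q_0 = 11·0 + 1 = 1 → 11/1
APPEND 23: p_1 = 23·11 + 1 = 254, q_1 = 23·1 + 0 = 23 → 254/23
APPEND 24: p_2 = 24·254 + 11 = 6107, q_2 = 24·23 + 1 = 553 → 6107/553
APPEND 45: p_3 = 45·6107 + 254 = 275069, q_3 = 45·553 + 23 = 24908 → 275069/24908
APPEND 49: p_4 = 49·275069 + 6107 = 13484488, q_4 = 49·24908 + 553 = 1221045 → 13484488/1221045
APPEND 22: p_5 = 22·13484488 + 275069 = 296933805, q_5 = 22·1221045 + 24908 = 26887898 → 296933805/26887898
APPEND 38: p_6 = 38·296933805 + 13484488 = 11296969078, q_6 = 38·26887898 + 1221045 = 1022961169 → 11296969078/1022961169
APPEND 1: p_7 = 1·11296969078 + 296933805 = 11593902883, q_7 = 1·1022961169 + 26887898 = 1049849067 → 11593902883/1049849067
APPEND 31: p_8 = 31·11593902883 + 11296969078 = 370707958451, q_8 = 31·1049849067 + 1022961169 = 33568282246 → 370707958451/33568282246
APPEND 50: p_9 = 50·370707958451 + 11593902883 = 18546991825433, q_9 = 50·33568282246 + 1049849067 = 1679463961367 → 18546991825433/1679463961367
APPEND 50: p_10 = 50·18546991825433 + 370707958451 = 927720299230101, q_10 = 50·1679463961367 + 33568282246 = 84006766350596 → 927720299230101/84006766350596
APPEND 11: p_11 = 11·927720299230101 + 18546991825433 = 10223470283356544, q_11 = 11·84006766350596 + 1679463961367 = 925753893817923 → 10223470283356544/925753893817923
APPEND 10: p_12 = 10·10223470283356544 + 927720299230101 = 103162423132795541, q_12 = 10·925753893817923 + 84006766350596 = 9341545704529826 → 103162423132795541/9341545704529826
APPEND 40: p_13 = 40·103162423132795541 + 10223470283356544 = 4136720395595178184, q_13 = 40·9341545704529826 + 925753893817923 = 374587582075010963 → 4136720395595178184/374587582075010963
APPEND 32: p_14 = 32·4136720395595178184 + 103162423132795541 = 132478215082178497429, q_14 = 32·374587582075010963 + 9341545704529826 = 11996144172104880642 → 132478215082178497429/11996144172104880642
APPEND 15: p_15 = 15·132478215082178497429 + 4136720395595178184 = 1991309946628272639619, q_15 = 15·11996144172104880642 + 374587582075010963 = 180316750163648220593 → 1991309946628272639619/180316750163648220593
APPEND 47: p_16 = 47·1991309946628272639619 + 132478215082178497429 = 93724045706610992559522, q_16 = 47·180316750163648220593 + 11996144172104880642 = 8486883401863571248513 → 93724045706610992559522/8486883401863571248513
APPEND 7: p_17 = 7·93724045706610992559522 + 1991309946628272639619 = 658059629892905220556273, q_17 = 7·8486883401863571248513 + 180316750163648220593 = 59588500563208646960184 → 658059629892905220556273/59588500563208646960184
APPEND 28: p_18 = 28·658059629892905220556273 + 93724045706610992559522 = 18519393682707957168135166, q_18 = 28·59588500563208646960184 + 8486883401863571248513 = 1676964899171705686133665 → 18519393682707957168135166/1676964899171705686133665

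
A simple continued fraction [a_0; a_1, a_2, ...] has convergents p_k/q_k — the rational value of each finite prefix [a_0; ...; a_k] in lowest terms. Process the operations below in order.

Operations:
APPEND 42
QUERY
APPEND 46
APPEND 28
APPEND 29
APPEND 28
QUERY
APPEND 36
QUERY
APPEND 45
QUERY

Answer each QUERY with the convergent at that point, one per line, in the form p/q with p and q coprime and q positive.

APPEND 42: p_0 = 42·1 + 0 = 42, q_0 = 42·0 + 1 = 1 → 42/1
APPEND 46: p_1 = 46·42 + 1 = 1933, q_1 = 46·1 + 0 = 46 → 1933/46
APPEND 28: p_2 = 28·1933 + 42 = 54166, q_2 = 28·46 + 1 = 1289 → 54166/1289
APPEND 29: p_3 = 29·54166 + 1933 = 1572747, q_3 = 29·1289 + 46 = 37427 → 1572747/37427
APPEND 28: p_4 = 28·1572747 + 54166 = 44091082, q_4 = 28·37427 + 1289 = 1049245 → 44091082/1049245
APPEND 36: p_5 = 36·44091082 + 1572747 = 1588851699, q_5 = 36·1049245 + 37427 = 37810247 → 1588851699/37810247
APPEND 45: p_6 = 45·1588851699 + 44091082 = 71542417537, q_6 = 45·37810247 + 1049245 = 1702510360 → 71542417537/1702510360

42/1
44091082/1049245
1588851699/37810247
71542417537/1702510360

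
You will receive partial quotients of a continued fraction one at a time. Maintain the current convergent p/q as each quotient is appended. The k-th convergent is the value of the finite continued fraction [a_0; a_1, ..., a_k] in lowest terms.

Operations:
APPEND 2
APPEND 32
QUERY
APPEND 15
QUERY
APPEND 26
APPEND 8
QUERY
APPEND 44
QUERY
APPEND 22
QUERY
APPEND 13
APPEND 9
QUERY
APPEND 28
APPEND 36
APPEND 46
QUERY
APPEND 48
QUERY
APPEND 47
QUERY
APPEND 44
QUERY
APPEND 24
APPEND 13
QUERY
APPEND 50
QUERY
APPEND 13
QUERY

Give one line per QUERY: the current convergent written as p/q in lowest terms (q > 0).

65/32
977/481
204713/100785
9032839/4447078
198927171/97936501
23554701729/11596530820
1098227515302952/540683103318727
52738780851684489/25964535853273552
2479820927544473935/1220873868207175671
109164859592808537629/53744414736969003076
34200838724607150439032/16837873172957991246511
1712664372681512471328631/843184745475455025575045
22298837683584269277711235/10978239564353873323722096

APPEND 2: p_0 = 2·1 + 0 = 2, q_0 = 2·0 + 1 = 1 → 2/1
APPEND 32: p_1 = 32·2 + 1 = 65, q_1 = 32·1 + 0 = 32 → 65/32
APPEND 15: p_2 = 15·65 + 2 = 977, q_2 = 15·32 + 1 = 481 → 977/481
APPEND 26: p_3 = 26·977 + 65 = 25467, q_3 = 26·481 + 32 = 12538 → 25467/12538
APPEND 8: p_4 = 8·25467 + 977 = 204713, q_4 = 8·12538 + 481 = 100785 → 204713/100785
APPEND 44: p_5 = 44·204713 + 25467 = 9032839, q_5 = 44·100785 + 12538 = 4447078 → 9032839/4447078
APPEND 22: p_6 = 22·9032839 + 204713 = 198927171, q_6 = 22·4447078 + 100785 = 97936501 → 198927171/97936501
APPEND 13: p_7 = 13·198927171 + 9032839 = 2595086062, q_7 = 13·97936501 + 4447078 = 1277621591 → 2595086062/1277621591
APPEND 9: p_8 = 9·2595086062 + 198927171 = 23554701729, q_8 = 9·1277621591 + 97936501 = 11596530820 → 23554701729/11596530820
APPEND 28: p_9 = 28·23554701729 + 2595086062 = 662126734474, q_9 = 28·11596530820 + 1277621591 = 325980484551 → 662126734474/325980484551
APPEND 36: p_10 = 36·662126734474 + 23554701729 = 23860117142793, q_10 = 36·325980484551 + 11596530820 = 11746893974656 → 23860117142793/11746893974656
APPEND 46: p_11 = 46·23860117142793 + 662126734474 = 1098227515302952, q_11 = 46·11746893974656 + 325980484551 = 540683103318727 → 1098227515302952/540683103318727
APPEND 48: p_12 = 48·1098227515302952 + 23860117142793 = 52738780851684489, q_12 = 48·540683103318727 + 11746893974656 = 25964535853273552 → 52738780851684489/25964535853273552
APPEND 47: p_13 = 47·52738780851684489 + 1098227515302952 = 2479820927544473935, q_13 = 47·25964535853273552 + 540683103318727 = 1220873868207175671 → 2479820927544473935/1220873868207175671
APPEND 44: p_14 = 44·2479820927544473935 + 52738780851684489 = 109164859592808537629, q_14 = 44·1220873868207175671 + 25964535853273552 = 53744414736969003076 → 109164859592808537629/53744414736969003076
APPEND 24: p_15 = 24·109164859592808537629 + 2479820927544473935 = 2622436451154949377031, q_15 = 24·53744414736969003076 + 1220873868207175671 = 1291086827555463249495 → 2622436451154949377031/1291086827555463249495
APPEND 13: p_16 = 13·2622436451154949377031 + 109164859592808537629 = 34200838724607150439032, q_16 = 13·1291086827555463249495 + 53744414736969003076 = 16837873172957991246511 → 34200838724607150439032/16837873172957991246511
APPEND 50: p_17 = 50·34200838724607150439032 + 2622436451154949377031 = 1712664372681512471328631, q_17 = 50·16837873172957991246511 + 1291086827555463249495 = 843184745475455025575045 → 1712664372681512471328631/843184745475455025575045
APPEND 13: p_18 = 13·1712664372681512471328631 + 34200838724607150439032 = 22298837683584269277711235, q_18 = 13·843184745475455025575045 + 16837873172957991246511 = 10978239564353873323722096 → 22298837683584269277711235/10978239564353873323722096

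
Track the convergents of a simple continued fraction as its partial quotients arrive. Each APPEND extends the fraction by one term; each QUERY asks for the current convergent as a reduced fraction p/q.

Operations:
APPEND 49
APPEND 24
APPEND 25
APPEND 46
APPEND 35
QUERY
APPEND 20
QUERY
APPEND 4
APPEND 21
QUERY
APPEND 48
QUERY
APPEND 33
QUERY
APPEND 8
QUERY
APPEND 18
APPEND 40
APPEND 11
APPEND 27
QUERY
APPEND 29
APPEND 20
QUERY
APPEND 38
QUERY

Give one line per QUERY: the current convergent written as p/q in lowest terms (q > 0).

APPEND 49: p_0 = 49·1 + 0 = 49, q_0 = 49·0 + 1 = 1 → 49/1
APPEND 24: p_1 = 24·49 + 1 = 1177, q_1 = 24·1 + 0 = 24 → 1177/24
APPEND 25: p_2 = 25·1177 + 49 = 29474, q_2 = 25·24 + 1 = 601 → 29474/601
APPEND 46: p_3 = 46·29474 + 1177 = 1356981, q_3 = 46·601 + 24 = 27670 → 1356981/27670
APPEND 35: p_4 = 35·1356981 + 29474 = 47523809, q_4 = 35·27670 + 601 = 969051 → 47523809/969051
APPEND 20: p_5 = 20·47523809 + 1356981 = 951833161, q_5 = 20·969051 + 27670 = 19408690 → 951833161/19408690
APPEND 4: p_6 = 4·951833161 + 47523809 = 3854856453, q_6 = 4·19408690 + 969051 = 78603811 → 3854856453/78603811
APPEND 21: p_7 = 21·3854856453 + 951833161 = 81903818674, q_7 = 21·78603811 + 19408690 = 1670088721 → 81903818674/1670088721
APPEND 48: p_8 = 48·81903818674 + 3854856453 = 3935238152805, q_8 = 48·1670088721 + 78603811 = 80242862419 → 3935238152805/80242862419
APPEND 33: p_9 = 33·3935238152805 + 81903818674 = 129944762861239, q_9 = 33·80242862419 + 1670088721 = 2649684548548 → 129944762861239/2649684548548
APPEND 8: p_10 = 8·129944762861239 + 3935238152805 = 1043493341042717, q_10 = 8·2649684548548 + 80242862419 = 21277719250803 → 1043493341042717/21277719250803
APPEND 18: p_11 = 18·1043493341042717 + 129944762861239 = 18912824901630145, q_11 = 18·21277719250803 + 2649684548548 = 385648631063002 → 18912824901630145/385648631063002
APPEND 40: p_12 = 40·18912824901630145 + 1043493341042717 = 757556489406248517, q_12 = 40·385648631063002 + 21277719250803 = 15447222961770883 → 757556489406248517/15447222961770883
APPEND 11: p_13 = 11·757556489406248517 + 18912824901630145 = 8352034208370363832, q_13 = 11·15447222961770883 + 385648631063002 = 170305101210542715 → 8352034208370363832/170305101210542715
APPEND 27: p_14 = 27·8352034208370363832 + 757556489406248517 = 226262480115406071981, q_14 = 27·170305101210542715 + 15447222961770883 = 4613684955646424188 → 226262480115406071981/4613684955646424188
APPEND 29: p_15 = 29·226262480115406071981 + 8352034208370363832 = 6569963957555146451281, q_15 = 29·4613684955646424188 + 170305101210542715 = 133967168814956844167 → 6569963957555146451281/133967168814956844167
APPEND 20: p_16 = 20·6569963957555146451281 + 226262480115406071981 = 131625541631218335097601, q_16 = 20·133967168814956844167 + 4613684955646424188 = 2683957061254783307528 → 131625541631218335097601/2683957061254783307528
APPEND 38: p_17 = 38·131625541631218335097601 + 6569963957555146451281 = 5008340545943851880160119, q_17 = 38·2683957061254783307528 + 133967168814956844167 = 102124335496496722530231 → 5008340545943851880160119/102124335496496722530231

47523809/969051
951833161/19408690
81903818674/1670088721
3935238152805/80242862419
129944762861239/2649684548548
1043493341042717/21277719250803
226262480115406071981/4613684955646424188
131625541631218335097601/2683957061254783307528
5008340545943851880160119/102124335496496722530231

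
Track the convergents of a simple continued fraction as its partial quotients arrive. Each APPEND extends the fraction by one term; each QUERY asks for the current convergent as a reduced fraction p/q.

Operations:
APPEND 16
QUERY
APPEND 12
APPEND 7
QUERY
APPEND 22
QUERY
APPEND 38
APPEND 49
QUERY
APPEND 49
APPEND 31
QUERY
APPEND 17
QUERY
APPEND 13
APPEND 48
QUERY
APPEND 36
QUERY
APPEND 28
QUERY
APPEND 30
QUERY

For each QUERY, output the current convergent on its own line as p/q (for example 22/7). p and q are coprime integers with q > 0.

APPEND 16: p_0 = 16·1 + 0 = 16, q_0 = 16·0 + 1 = 1 → 16/1
APPEND 12: p_1 = 12·16 + 1 = 193, q_1 = 12·1 + 0 = 12 → 193/12
APPEND 7: p_2 = 7·193 + 16 = 1367, q_2 = 7·12 + 1 = 85 → 1367/85
APPEND 22: p_3 = 22·1367 + 193 = 30267, q_3 = 22·85 + 12 = 1882 → 30267/1882
APPEND 38: p_4 = 38·30267 + 1367 = 1151513, q_4 = 38·1882 + 85 = 71601 → 1151513/71601
APPEND 49: p_5 = 49·1151513 + 30267 = 56454404, q_5 = 49·71601 + 1882 = 3510331 → 56454404/3510331
APPEND 49: p_6 = 49·56454404 + 1151513 = 2767417309, q_6 = 49·3510331 + 71601 = 172077820 → 2767417309/172077820
APPEND 31: p_7 = 31·2767417309 + 56454404 = 85846390983, q_7 = 31·172077820 + 3510331 = 5337922751 → 85846390983/5337922751
APPEND 17: p_8 = 17·85846390983 + 2767417309 = 1462156064020, q_8 = 17·5337922751 + 172077820 = 90916764587 → 1462156064020/90916764587
APPEND 13: p_9 = 13·1462156064020 + 85846390983 = 19093875223243, q_9 = 13·90916764587 + 5337922751 = 1187255862382 → 19093875223243/1187255862382
APPEND 48: p_10 = 48·19093875223243 + 1462156064020 = 917968166779684, q_10 = 48·1187255862382 + 90916764587 = 57079198158923 → 917968166779684/57079198158923
APPEND 36: p_11 = 36·917968166779684 + 19093875223243 = 33065947879291867, q_11 = 36·57079198158923 + 1187255862382 = 2056038389583610 → 33065947879291867/2056038389583610
APPEND 28: p_12 = 28·33065947879291867 + 917968166779684 = 926764508786951960, q_12 = 28·2056038389583610 + 57079198158923 = 57626154106500003 → 926764508786951960/57626154106500003
APPEND 30: p_13 = 30·926764508786951960 + 33065947879291867 = 27836001211487850667, q_13 = 30·57626154106500003 + 2056038389583610 = 1730840661584583700 → 27836001211487850667/1730840661584583700

16/1
1367/85
30267/1882
56454404/3510331
85846390983/5337922751
1462156064020/90916764587
917968166779684/57079198158923
33065947879291867/2056038389583610
926764508786951960/57626154106500003
27836001211487850667/1730840661584583700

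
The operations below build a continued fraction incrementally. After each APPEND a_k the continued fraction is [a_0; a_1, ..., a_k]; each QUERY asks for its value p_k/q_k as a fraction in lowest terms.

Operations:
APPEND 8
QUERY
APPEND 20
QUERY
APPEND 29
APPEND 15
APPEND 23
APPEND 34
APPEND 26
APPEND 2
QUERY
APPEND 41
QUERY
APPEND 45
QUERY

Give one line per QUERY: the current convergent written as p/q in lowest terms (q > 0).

8/1
161/20
2929715528/363943699
121555586189/15100233879
5472931094033/679874468254

APPEND 8: p_0 = 8·1 + 0 = 8, q_0 = 8·0 + 1 = 1 → 8/1
APPEND 20: p_1 = 20·8 + 1 = 161, q_1 = 20·1 + 0 = 20 → 161/20
APPEND 29: p_2 = 29·161 + 8 = 4677, q_2 = 29·20 + 1 = 581 → 4677/581
APPEND 15: p_3 = 15·4677 + 161 = 70316, q_3 = 15·581 + 20 = 8735 → 70316/8735
APPEND 23: p_4 = 23·70316 + 4677 = 1621945, q_4 = 23·8735 + 581 = 201486 → 1621945/201486
APPEND 34: p_5 = 34·1621945 + 70316 = 55216446, q_5 = 34·201486 + 8735 = 6859259 → 55216446/6859259
APPEND 26: p_6 = 26·55216446 + 1621945 = 1437249541, q_6 = 26·6859259 + 201486 = 178542220 → 1437249541/178542220
APPEND 2: p_7 = 2·1437249541 + 55216446 = 2929715528, q_7 = 2·178542220 + 6859259 = 363943699 → 2929715528/363943699
APPEND 41: p_8 = 41·2929715528 + 1437249541 = 121555586189, q_8 = 41·363943699 + 178542220 = 15100233879 → 121555586189/15100233879
APPEND 45: p_9 = 45·121555586189 + 2929715528 = 5472931094033, q_9 = 45·15100233879 + 363943699 = 679874468254 → 5472931094033/679874468254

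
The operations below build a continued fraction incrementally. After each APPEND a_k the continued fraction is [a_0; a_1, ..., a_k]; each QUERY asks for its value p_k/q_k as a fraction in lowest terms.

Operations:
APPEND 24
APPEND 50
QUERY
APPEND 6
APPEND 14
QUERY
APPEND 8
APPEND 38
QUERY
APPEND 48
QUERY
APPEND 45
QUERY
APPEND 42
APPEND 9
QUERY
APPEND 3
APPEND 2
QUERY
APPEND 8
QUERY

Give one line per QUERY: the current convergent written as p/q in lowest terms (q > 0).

1201/50
102421/4264
31513145/1311958
1513457558/63008397
68137103255/2836689823
25837583251667/1075672518490
186589626350205/7768115591356
1573093032350909/65491146267281

APPEND 24: p_0 = 24·1 + 0 = 24, q_0 = 24·0 + 1 = 1 → 24/1
APPEND 50: p_1 = 50·24 + 1 = 1201, q_1 = 50·1 + 0 = 50 → 1201/50
APPEND 6: p_2 = 6·1201 + 24 = 7230, q_2 = 6·50 + 1 = 301 → 7230/301
APPEND 14: p_3 = 14·7230 + 1201 = 102421, q_3 = 14·301 + 50 = 4264 → 102421/4264
APPEND 8: p_4 = 8·102421 + 7230 = 826598, q_4 = 8·4264 + 301 = 34413 → 826598/34413
APPEND 38: p_5 = 38·826598 + 102421 = 31513145, q_5 = 38·34413 + 4264 = 1311958 → 31513145/1311958
APPEND 48: p_6 = 48·31513145 + 826598 = 1513457558, q_6 = 48·1311958 + 34413 = 63008397 → 1513457558/63008397
APPEND 45: p_7 = 45·1513457558 + 31513145 = 68137103255, q_7 = 45·63008397 + 1311958 = 2836689823 → 68137103255/2836689823
APPEND 42: p_8 = 42·68137103255 + 1513457558 = 2863271794268, q_8 = 42·2836689823 + 63008397 = 119203980963 → 2863271794268/119203980963
APPEND 9: p_9 = 9·2863271794268 + 68137103255 = 25837583251667, q_9 = 9·119203980963 + 2836689823 = 1075672518490 → 25837583251667/1075672518490
APPEND 3: p_10 = 3·25837583251667 + 2863271794268 = 80376021549269, q_10 = 3·1075672518490 + 119203980963 = 3346221536433 → 80376021549269/3346221536433
APPEND 2: p_11 = 2·80376021549269 + 25837583251667 = 186589626350205, q_11 = 2·3346221536433 + 1075672518490 = 7768115591356 → 186589626350205/7768115591356
APPEND 8: p_12 = 8·186589626350205 + 80376021549269 = 1573093032350909, q_12 = 8·7768115591356 + 3346221536433 = 65491146267281 → 1573093032350909/65491146267281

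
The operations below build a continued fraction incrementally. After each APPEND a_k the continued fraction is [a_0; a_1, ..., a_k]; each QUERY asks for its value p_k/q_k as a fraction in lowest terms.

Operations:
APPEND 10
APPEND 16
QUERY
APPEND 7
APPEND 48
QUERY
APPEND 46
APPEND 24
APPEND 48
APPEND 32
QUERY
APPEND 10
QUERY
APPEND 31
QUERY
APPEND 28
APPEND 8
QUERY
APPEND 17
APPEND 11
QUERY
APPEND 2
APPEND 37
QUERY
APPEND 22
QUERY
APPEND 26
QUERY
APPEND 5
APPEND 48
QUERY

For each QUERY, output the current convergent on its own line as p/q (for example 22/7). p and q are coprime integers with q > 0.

APPEND 10: p_0 = 10·1 + 0 = 10, q_0 = 10·0 + 1 = 1 → 10/1
APPEND 16: p_1 = 16·10 + 1 = 161, q_1 = 16·1 + 0 = 16 → 161/16
APPEND 7: p_2 = 7·161 + 10 = 1137, q_2 = 7·16 + 1 = 113 → 1137/113
APPEND 48: p_3 = 48·1137 + 161 = 54737, q_3 = 48·113 + 16 = 5440 → 54737/5440
APPEND 46: p_4 = 46·54737 + 1137 = 2519039, q_4 = 46·5440 + 113 = 250353 → 2519039/250353
APPEND 24: p_5 = 24·2519039 + 54737 = 60511673, q_5 = 24·250353 + 5440 = 6013912 → 60511673/6013912
APPEND 48: p_6 = 48·60511673 + 2519039 = 2907079343, q_6 = 48·6013912 + 250353 = 288918129 → 2907079343/288918129
APPEND 32: p_7 = 32·2907079343 + 60511673 = 93087050649, q_7 = 32·288918129 + 6013912 = 9251394040 → 93087050649/9251394040
APPEND 10: p_8 = 10·93087050649 + 2907079343 = 933777585833, q_8 = 10·9251394040 + 288918129 = 92802858529 → 933777585833/92802858529
APPEND 31: p_9 = 31·933777585833 + 93087050649 = 29040192211472, q_9 = 31·92802858529 + 9251394040 = 2886140008439 → 29040192211472/2886140008439
APPEND 28: p_10 = 28·29040192211472 + 933777585833 = 814059159507049, q_10 = 28·2886140008439 + 92802858529 = 80904723094821 → 814059159507049/80904723094821
APPEND 8: p_11 = 8·814059159507049 + 29040192211472 = 6541513468267864, q_11 = 8·80904723094821 + 2886140008439 = 650123924767007 → 6541513468267864/650123924767007
APPEND 17: p_12 = 17·6541513468267864 + 814059159507049 = 112019788120060737, q_12 = 17·650123924767007 + 80904723094821 = 11133011444133940 → 112019788120060737/11133011444133940
APPEND 11: p_13 = 11·112019788120060737 + 6541513468267864 = 1238759182788935971, q_13 = 11·11133011444133940 + 650123924767007 = 123113249810240347 → 1238759182788935971/123113249810240347
APPEND 2: p_14 = 2·1238759182788935971 + 112019788120060737 = 2589538153697932679, q_14 = 2·123113249810240347 + 11133011444133940 = 257359511064614634 → 2589538153697932679/257359511064614634
APPEND 37: p_15 = 37·2589538153697932679 + 1238759182788935971 = 97051670869612445094, q_15 = 37·257359511064614634 + 123113249810240347 = 9645415159200981805 → 97051670869612445094/9645415159200981805
APPEND 22: p_16 = 22·97051670869612445094 + 2589538153697932679 = 2137726297285171724747, q_16 = 22·9645415159200981805 + 257359511064614634 = 212456493013486214344 → 2137726297285171724747/212456493013486214344
APPEND 26: p_17 = 26·2137726297285171724747 + 97051670869612445094 = 55677935400284077288516, q_17 = 26·212456493013486214344 + 9645415159200981805 = 5533514233509842554749 → 55677935400284077288516/5533514233509842554749
APPEND 5: p_18 = 5·55677935400284077288516 + 2137726297285171724747 = 280527403298705558167327, q_18 = 5·5533514233509842554749 + 212456493013486214344 = 27880027660562698988089 → 280527403298705558167327/27880027660562698988089
APPEND 48: p_19 = 48·280527403298705558167327 + 55677935400284077288516 = 13520993293738150869320212, q_19 = 48·27880027660562698988089 + 5533514233509842554749 = 1343774841940519393983021 → 13520993293738150869320212/1343774841940519393983021

161/16
54737/5440
93087050649/9251394040
933777585833/92802858529
29040192211472/2886140008439
6541513468267864/650123924767007
1238759182788935971/123113249810240347
97051670869612445094/9645415159200981805
2137726297285171724747/212456493013486214344
55677935400284077288516/5533514233509842554749
13520993293738150869320212/1343774841940519393983021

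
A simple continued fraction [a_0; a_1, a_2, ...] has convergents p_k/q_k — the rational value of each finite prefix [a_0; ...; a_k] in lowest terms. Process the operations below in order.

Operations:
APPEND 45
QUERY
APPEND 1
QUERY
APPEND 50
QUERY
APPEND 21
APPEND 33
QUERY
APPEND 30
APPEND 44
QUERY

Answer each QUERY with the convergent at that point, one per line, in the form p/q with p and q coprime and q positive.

APPEND 45: p_0 = 45·1 + 0 = 45, q_0 = 45·0 + 1 = 1 → 45/1
APPEND 1: p_1 = 1·45 + 1 = 46, q_1 = 1·1 + 0 = 1 → 46/1
APPEND 50: p_2 = 50·46 + 45 = 2345, q_2 = 50·1 + 1 = 51 → 2345/51
APPEND 21: p_3 = 21·2345 + 46 = 49291, q_3 = 21·51 + 1 = 1072 → 49291/1072
APPEND 33: p_4 = 33·49291 + 2345 = 1628948, q_4 = 33·1072 + 51 = 35427 → 1628948/35427
APPEND 30: p_5 = 30·1628948 + 49291 = 48917731, q_5 = 30·35427 + 1072 = 1063882 → 48917731/1063882
APPEND 44: p_6 = 44·48917731 + 1628948 = 2154009112, q_6 = 44·1063882 + 35427 = 46846235 → 2154009112/46846235

45/1
46/1
2345/51
1628948/35427
2154009112/46846235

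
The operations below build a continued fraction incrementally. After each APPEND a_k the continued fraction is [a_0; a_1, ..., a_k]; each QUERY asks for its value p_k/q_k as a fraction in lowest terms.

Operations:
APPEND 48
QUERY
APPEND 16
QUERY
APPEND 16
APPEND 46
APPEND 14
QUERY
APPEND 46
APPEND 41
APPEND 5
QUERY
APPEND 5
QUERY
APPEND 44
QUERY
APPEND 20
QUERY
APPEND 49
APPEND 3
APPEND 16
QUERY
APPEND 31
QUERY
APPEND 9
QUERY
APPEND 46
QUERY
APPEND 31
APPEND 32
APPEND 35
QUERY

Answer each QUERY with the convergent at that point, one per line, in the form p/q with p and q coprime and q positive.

48/1
769/16
7977806/165989
75754784652/1576180337
393851370583/8194608286
17405215090304/362138944921
348498153176663/7250973506706
843172891767419367/17543347774009531
26189989587105417413/544918011490122712
236553079175716176084/4921805451185113939
10907631631670049517277/226947968766005363906
379698049941030320341387886/7900129385405041101559735

APPEND 48: p_0 = 48·1 + 0 = 48, q_0 = 48·0 + 1 = 1 → 48/1
APPEND 16: p_1 = 16·48 + 1 = 769, q_1 = 16·1 + 0 = 16 → 769/16
APPEND 16: p_2 = 16·769 + 48 = 12352, q_2 = 16·16 + 1 = 257 → 12352/257
APPEND 46: p_3 = 46·12352 + 769 = 568961, q_3 = 46·257 + 16 = 11838 → 568961/11838
APPEND 14: p_4 = 14·568961 + 12352 = 7977806, q_4 = 14·11838 + 257 = 165989 → 7977806/165989
APPEND 46: p_5 = 46·7977806 + 568961 = 367548037, q_5 = 46·165989 + 11838 = 7647332 → 367548037/7647332
APPEND 41: p_6 = 41·367548037 + 7977806 = 15077447323, q_6 = 41·7647332 + 165989 = 313706601 → 15077447323/313706601
APPEND 5: p_7 = 5·15077447323 + 367548037 = 75754784652, q_7 = 5·313706601 + 7647332 = 1576180337 → 75754784652/1576180337
APPEND 5: p_8 = 5·75754784652 + 15077447323 = 393851370583, q_8 = 5·1576180337 + 313706601 = 8194608286 → 393851370583/8194608286
APPEND 44: p_9 = 44·393851370583 + 75754784652 = 17405215090304, q_9 = 44·8194608286 + 1576180337 = 362138944921 → 17405215090304/362138944921
APPEND 20: p_10 = 20·17405215090304 + 393851370583 = 348498153176663, q_10 = 20·362138944921 + 8194608286 = 7250973506706 → 348498153176663/7250973506706
APPEND 49: p_11 = 49·348498153176663 + 17405215090304 = 17093814720746791, q_11 = 49·7250973506706 + 362138944921 = 355659840773515 → 17093814720746791/355659840773515
APPEND 3: p_12 = 3·17093814720746791 + 348498153176663 = 51629942315417036, q_12 = 3·355659840773515 + 7250973506706 = 1074230495827251 → 51629942315417036/1074230495827251
APPEND 16: p_13 = 16·51629942315417036 + 17093814720746791 = 843172891767419367, q_13 = 16·1074230495827251 + 355659840773515 = 17543347774009531 → 843172891767419367/17543347774009531
APPEND 31: p_14 = 31·843172891767419367 + 51629942315417036 = 26189989587105417413, q_14 = 31·17543347774009531 + 1074230495827251 = 544918011490122712 → 26189989587105417413/544918011490122712
APPEND 9: p_15 = 9·26189989587105417413 + 843172891767419367 = 236553079175716176084, q_15 = 9·544918011490122712 + 17543347774009531 = 4921805451185113939 → 236553079175716176084/4921805451185113939
APPEND 46: p_16 = 46·236553079175716176084 + 26189989587105417413 = 10907631631670049517277, q_16 = 46·4921805451185113939 + 544918011490122712 = 226947968766005363906 → 10907631631670049517277/226947968766005363906
APPEND 31: p_17 = 31·10907631631670049517277 + 236553079175716176084 = 338373133660947251211671, q_17 = 31·226947968766005363906 + 4921805451185113939 = 7040308837197351395025 → 338373133660947251211671/7040308837197351395025
APPEND 32: p_18 = 32·338373133660947251211671 + 10907631631670049517277 = 10838847908781982088290749, q_18 = 32·7040308837197351395025 + 226947968766005363906 = 225516830759081250004706 → 10838847908781982088290749/225516830759081250004706
APPEND 35: p_19 = 35·10838847908781982088290749 + 338373133660947251211671 = 379698049941030320341387886, q_19 = 35·225516830759081250004706 + 7040308837197351395025 = 7900129385405041101559735 → 379698049941030320341387886/7900129385405041101559735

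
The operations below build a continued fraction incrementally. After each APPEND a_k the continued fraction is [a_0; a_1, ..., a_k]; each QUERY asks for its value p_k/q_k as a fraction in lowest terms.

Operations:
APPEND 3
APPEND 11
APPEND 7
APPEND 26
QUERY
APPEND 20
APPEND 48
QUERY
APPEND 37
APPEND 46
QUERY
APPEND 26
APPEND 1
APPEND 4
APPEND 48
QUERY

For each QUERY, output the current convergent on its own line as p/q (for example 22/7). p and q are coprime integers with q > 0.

6300/2039
6065868/1963223
10335980290/3345248237
66814216462147/21624474269052

APPEND 3: p_0 = 3·1 + 0 = 3, q_0 = 3·0 + 1 = 1 → 3/1
APPEND 11: p_1 = 11·3 + 1 = 34, q_1 = 11·1 + 0 = 11 → 34/11
APPEND 7: p_2 = 7·34 + 3 = 241, q_2 = 7·11 + 1 = 78 → 241/78
APPEND 26: p_3 = 26·241 + 34 = 6300, q_3 = 26·78 + 11 = 2039 → 6300/2039
APPEND 20: p_4 = 20·6300 + 241 = 126241, q_4 = 20·2039 + 78 = 40858 → 126241/40858
APPEND 48: p_5 = 48·126241 + 6300 = 6065868, q_5 = 48·40858 + 2039 = 1963223 → 6065868/1963223
APPEND 37: p_6 = 37·6065868 + 126241 = 224563357, q_6 = 37·1963223 + 40858 = 72680109 → 224563357/72680109
APPEND 46: p_7 = 46·224563357 + 6065868 = 10335980290, q_7 = 46·72680109 + 1963223 = 3345248237 → 10335980290/3345248237
APPEND 26: p_8 = 26·10335980290 + 224563357 = 268960050897, q_8 = 26·3345248237 + 72680109 = 87049134271 → 268960050897/87049134271
APPEND 1: p_9 = 1·268960050897 + 10335980290 = 279296031187, q_9 = 1·87049134271 + 3345248237 = 90394382508 → 279296031187/90394382508
APPEND 4: p_10 = 4·279296031187 + 268960050897 = 1386144175645, q_10 = 4·90394382508 + 87049134271 = 448626664303 → 1386144175645/448626664303
APPEND 48: p_11 = 48·1386144175645 + 279296031187 = 66814216462147, q_11 = 48·448626664303 + 90394382508 = 21624474269052 → 66814216462147/21624474269052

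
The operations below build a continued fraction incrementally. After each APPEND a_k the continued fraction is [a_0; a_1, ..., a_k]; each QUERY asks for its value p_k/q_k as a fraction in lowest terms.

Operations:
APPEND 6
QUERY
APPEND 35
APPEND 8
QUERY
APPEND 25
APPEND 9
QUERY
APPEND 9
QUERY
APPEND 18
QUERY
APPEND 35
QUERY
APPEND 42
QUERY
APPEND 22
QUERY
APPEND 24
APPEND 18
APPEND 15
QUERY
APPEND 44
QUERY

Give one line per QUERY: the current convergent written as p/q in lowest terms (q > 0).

APPEND 6: p_0 = 6·1 + 0 = 6, q_0 = 6·0 + 1 = 1 → 6/1
APPEND 35: p_1 = 35·6 + 1 = 211, q_1 = 35·1 + 0 = 35 → 211/35
APPEND 8: p_2 = 8·211 + 6 = 1694, q_2 = 8·35 + 1 = 281 → 1694/281
APPEND 25: p_3 = 25·1694 + 211 = 42561, q_3 = 25·281 + 35 = 7060 → 42561/7060
APPEND 9: p_4 = 9·42561 + 1694 = 384743, q_4 = 9·7060 + 281 = 63821 → 384743/63821
APPEND 9: p_5 = 9·384743 + 42561 = 3505248, q_5 = 9·63821 + 7060 = 581449 → 3505248/581449
APPEND 18: p_6 = 18·3505248 + 384743 = 63479207, q_6 = 18·581449 + 63821 = 10529903 → 63479207/10529903
APPEND 35: p_7 = 35·63479207 + 3505248 = 2225277493, q_7 = 35·10529903 + 581449 = 369128054 → 2225277493/369128054
APPEND 42: p_8 = 42·2225277493 + 63479207 = 93525133913, q_8 = 42·369128054 + 10529903 = 15513908171 → 93525133913/15513908171
APPEND 22: p_9 = 22·93525133913 + 2225277493 = 2059778223579, q_9 = 22·15513908171 + 369128054 = 341675107816 → 2059778223579/341675107816
APPEND 24: p_10 = 24·2059778223579 + 93525133913 = 49528202499809, q_10 = 24·341675107816 + 15513908171 = 8215716495755 → 49528202499809/8215716495755
APPEND 18: p_11 = 18·49528202499809 + 2059778223579 = 893567423220141, q_11 = 18·8215716495755 + 341675107816 = 148224572031406 → 893567423220141/148224572031406
APPEND 15: p_12 = 15·893567423220141 + 49528202499809 = 13453039550801924, q_12 = 15·148224572031406 + 8215716495755 = 2231584296966845 → 13453039550801924/2231584296966845
APPEND 44: p_13 = 44·13453039550801924 + 893567423220141 = 592827307658504797, q_13 = 44·2231584296966845 + 148224572031406 = 98337933638572586 → 592827307658504797/98337933638572586

6/1
1694/281
384743/63821
3505248/581449
63479207/10529903
2225277493/369128054
93525133913/15513908171
2059778223579/341675107816
13453039550801924/2231584296966845
592827307658504797/98337933638572586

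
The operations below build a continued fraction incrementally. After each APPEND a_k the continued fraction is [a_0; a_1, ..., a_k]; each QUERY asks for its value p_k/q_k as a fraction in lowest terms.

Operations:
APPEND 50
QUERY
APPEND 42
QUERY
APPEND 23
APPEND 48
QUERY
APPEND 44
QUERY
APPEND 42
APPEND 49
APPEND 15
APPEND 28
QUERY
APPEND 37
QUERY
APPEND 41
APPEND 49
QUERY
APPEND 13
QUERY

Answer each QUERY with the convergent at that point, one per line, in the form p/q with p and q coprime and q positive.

APPEND 50: p_0 = 50·1 + 0 = 50, q_0 = 50·0 + 1 = 1 → 50/1
APPEND 42: p_1 = 42·50 + 1 = 2101, q_1 = 42·1 + 0 = 42 → 2101/42
APPEND 23: p_2 = 23·2101 + 50 = 48373, q_2 = 23·42 + 1 = 967 → 48373/967
APPEND 48: p_3 = 48·48373 + 2101 = 2324005, q_3 = 48·967 + 42 = 46458 → 2324005/46458
APPEND 44: p_4 = 44·2324005 + 48373 = 102304593, q_4 = 44·46458 + 967 = 2045119 → 102304593/2045119
APPEND 42: p_5 = 42·102304593 + 2324005 = 4299116911, q_5 = 42·2045119 + 46458 = 85941456 → 4299116911/85941456
APPEND 49: p_6 = 49·4299116911 + 102304593 = 210759033232, q_6 = 49·85941456 + 2045119 = 4213176463 → 210759033232/4213176463
APPEND 15: p_7 = 15·210759033232 + 4299116911 = 3165684615391, q_7 = 15·4213176463 + 85941456 = 63283588401 → 3165684615391/63283588401
APPEND 28: p_8 = 28·3165684615391 + 210759033232 = 88849928264180, q_8 = 28·63283588401 + 4213176463 = 1776153651691 → 88849928264180/1776153651691
APPEND 37: p_9 = 37·88849928264180 + 3165684615391 = 3290613030390051, q_9 = 37·1776153651691 + 63283588401 = 65780968700968 → 3290613030390051/65780968700968
APPEND 41: p_10 = 41·3290613030390051 + 88849928264180 = 135003984174256271, q_10 = 41·65780968700968 + 1776153651691 = 2698795870391379 → 135003984174256271/2698795870391379
APPEND 49: p_11 = 49·135003984174256271 + 3290613030390051 = 6618485837568947330, q_11 = 49·2698795870391379 + 65780968700968 = 132306778617878539 → 6618485837568947330/132306778617878539
APPEND 13: p_12 = 13·6618485837568947330 + 135003984174256271 = 86175319872570571561, q_12 = 13·132306778617878539 + 2698795870391379 = 1722686917902812386 → 86175319872570571561/1722686917902812386

50/1
2101/42
2324005/46458
102304593/2045119
88849928264180/1776153651691
3290613030390051/65780968700968
6618485837568947330/132306778617878539
86175319872570571561/1722686917902812386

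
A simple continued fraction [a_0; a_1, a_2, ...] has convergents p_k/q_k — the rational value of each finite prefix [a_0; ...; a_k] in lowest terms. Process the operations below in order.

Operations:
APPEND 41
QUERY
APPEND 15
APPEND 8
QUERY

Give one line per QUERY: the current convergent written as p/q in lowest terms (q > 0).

41/1
4969/121

APPEND 41: p_0 = 41·1 + 0 = 41, q_0 = 41·0 + 1 = 1 → 41/1
APPEND 15: p_1 = 15·41 + 1 = 616, q_1 = 15·1 + 0 = 15 → 616/15
APPEND 8: p_2 = 8·616 + 41 = 4969, q_2 = 8·15 + 1 = 121 → 4969/121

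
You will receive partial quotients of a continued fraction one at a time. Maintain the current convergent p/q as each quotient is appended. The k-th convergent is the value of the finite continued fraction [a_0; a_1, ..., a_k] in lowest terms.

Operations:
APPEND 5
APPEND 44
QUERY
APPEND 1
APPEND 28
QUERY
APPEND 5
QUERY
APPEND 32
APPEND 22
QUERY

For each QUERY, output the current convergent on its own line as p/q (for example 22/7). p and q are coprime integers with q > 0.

APPEND 5: p_0 = 5·1 + 0 = 5, q_0 = 5·0 + 1 = 1 → 5/1
APPEND 44: p_1 = 44·5 + 1 = 221, q_1 = 44·1 + 0 = 44 → 221/44
APPEND 1: p_2 = 1·221 + 5 = 226, q_2 = 1·44 + 1 = 45 → 226/45
APPEND 28: p_3 = 28·226 + 221 = 6549, q_3 = 28·45 + 44 = 1304 → 6549/1304
APPEND 5: p_4 = 5·6549 + 226 = 32971, q_4 = 5·1304 + 45 = 6565 → 32971/6565
APPEND 32: p_5 = 32·32971 + 6549 = 1061621, q_5 = 32·6565 + 1304 = 211384 → 1061621/211384
APPEND 22: p_6 = 22·1061621 + 32971 = 23388633, q_6 = 22·211384 + 6565 = 4657013 → 23388633/4657013

221/44
6549/1304
32971/6565
23388633/4657013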